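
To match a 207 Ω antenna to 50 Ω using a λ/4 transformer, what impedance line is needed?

Z_qwt = √(Z_0·R_L) = √(50 × 207) = √10350

Z_qwt ≈ 102 Ω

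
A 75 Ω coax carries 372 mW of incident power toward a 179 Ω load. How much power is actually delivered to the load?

Γ = (179 − 75)/(179 + 75) = 0.409
|Γ|² = 0.168
P_refl = |Γ|²·P_inc = 62.4 mW, P_del = (1 − |Γ|²)·P_inc = 310 mW

P_delivered ≈ 310 mW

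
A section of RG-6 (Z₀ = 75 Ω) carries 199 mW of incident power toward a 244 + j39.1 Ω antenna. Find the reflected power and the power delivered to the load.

P_reflected ≈ 58 mW; P_delivered ≈ 141 mW

|Γ| = |(169 + j39.1)/(319 + j39.1)| = 0.54
|Γ|² = 0.291
P_refl = |Γ|²·P_inc = 58 mW, P_del = (1 − |Γ|²)·P_inc = 141 mW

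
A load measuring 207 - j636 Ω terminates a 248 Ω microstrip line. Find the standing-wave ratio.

VSWR ≈ 9.81

Γ = (Z_L − Z_0)/(Z_L + Z_0) = (-41 − j636)/(455 − j636)
|Γ| = 637/782 = 0.815
VSWR = (1 + |Γ|)/(1 − |Γ|) = 1.81/0.185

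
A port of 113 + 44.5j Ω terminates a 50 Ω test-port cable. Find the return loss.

RL ≈ 6.81 dB

Γ = (63 + j44.5)/(163 + j44.5), |Γ| = 0.456
RL = −20·log₁₀|Γ| = −20·log₁₀(0.456)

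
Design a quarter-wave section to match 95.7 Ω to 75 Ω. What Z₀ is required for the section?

Z_qwt = √(Z_0·R_L) = √(75 × 95.7) = √7178

Z_qwt ≈ 84.7 Ω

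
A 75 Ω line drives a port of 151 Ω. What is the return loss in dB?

RL ≈ 9.47 dB

Γ = (151 − 75)/(151 + 75) = 0.336
RL = −20·log₁₀|Γ| = −20·log₁₀(0.336)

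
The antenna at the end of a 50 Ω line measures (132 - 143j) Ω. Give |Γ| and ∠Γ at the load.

Γ = (Z_L − Z_0)/(Z_L + Z_0) = (82 − j143)/(182 − j143)
|Γ| = 165/231 = 0.712

Γ ≈ 0.712 ∠ -22°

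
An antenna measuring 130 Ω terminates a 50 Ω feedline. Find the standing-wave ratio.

Γ = (130 − 50)/(130 + 50) = 0.444
VSWR = (1 + 0.444)/(1 − 0.444)

VSWR ≈ 2.6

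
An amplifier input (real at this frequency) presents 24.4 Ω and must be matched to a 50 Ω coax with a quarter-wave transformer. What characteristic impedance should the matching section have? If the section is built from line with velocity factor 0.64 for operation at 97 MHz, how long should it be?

Z_qwt ≈ 34.9 Ω; length ≈ 49.5 cm

Z_qwt = √(Z_0·R_L) = √(50 × 24.4) = √1220
λ = 0.64·c/f = 1.98 m, so l = λ/4 = 0.495 m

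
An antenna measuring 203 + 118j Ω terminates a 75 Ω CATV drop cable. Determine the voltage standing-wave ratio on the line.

Γ = (Z_L − Z_0)/(Z_L + Z_0) = (128 + j118)/(278 + j118)
|Γ| = 174/302 = 0.576
VSWR = (1 + |Γ|)/(1 − |Γ|) = 1.58/0.424

VSWR ≈ 3.72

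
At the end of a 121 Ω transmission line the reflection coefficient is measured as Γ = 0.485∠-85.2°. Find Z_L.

Z_L ≈ 80.2 − j101 Ω

Z_L = Z_0·(1 + Γ)/(1 − Γ) = 121·(1.04 − j0.483)/(0.959 + j0.483)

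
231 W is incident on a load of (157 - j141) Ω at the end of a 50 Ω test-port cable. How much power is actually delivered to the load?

|Γ| = |(107 − j141)/(207 − j141)| = 0.707
|Γ|² = 0.499
P_refl = |Γ|²·P_inc = 115 W, P_del = (1 − |Γ|²)·P_inc = 116 W

P_delivered ≈ 116 W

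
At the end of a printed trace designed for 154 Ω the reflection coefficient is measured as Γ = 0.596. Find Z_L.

Z_L = Z_0·(1 + Γ)/(1 − Γ) = 154·(1.6)/(0.404)

Z_L ≈ 608 Ω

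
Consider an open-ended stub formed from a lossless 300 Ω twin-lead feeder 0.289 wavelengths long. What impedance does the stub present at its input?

βl = 2π × 0.289 = 104°
tan(βl) = -4
For an open-ended stub, Z_in = −jZ_0·cot(βl) = −jZ_0/tan(βl)

Z_in ≈ +j75 Ω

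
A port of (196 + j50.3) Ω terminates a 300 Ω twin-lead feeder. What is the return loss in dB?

RL ≈ 12.7 dB

Γ = (-104 + j50.3)/(496 + j50.3), |Γ| = 0.232
RL = −20·log₁₀|Γ| = −20·log₁₀(0.232)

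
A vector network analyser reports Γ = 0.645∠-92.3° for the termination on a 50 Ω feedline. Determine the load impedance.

Z_L = Z_0·(1 + Γ)/(1 − Γ) = 50·(0.974 − j0.644)/(1.03 + j0.644)

Z_L ≈ 19.9 − j43.9 Ω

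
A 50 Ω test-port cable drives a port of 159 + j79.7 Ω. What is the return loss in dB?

Γ = (109 + j79.7)/(209 + j79.7), |Γ| = 0.604
RL = −20·log₁₀|Γ| = −20·log₁₀(0.604)

RL ≈ 4.38 dB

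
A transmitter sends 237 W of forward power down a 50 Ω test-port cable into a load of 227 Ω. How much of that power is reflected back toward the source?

Γ = (227 − 50)/(227 + 50) = 0.639
|Γ|² = 0.408
P_refl = |Γ|²·P_inc = 96.8 W, P_del = (1 − |Γ|²)·P_inc = 140 W

P_reflected ≈ 96.8 W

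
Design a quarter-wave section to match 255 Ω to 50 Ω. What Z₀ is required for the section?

Z_qwt ≈ 113 Ω

Z_qwt = √(Z_0·R_L) = √(50 × 255) = √12750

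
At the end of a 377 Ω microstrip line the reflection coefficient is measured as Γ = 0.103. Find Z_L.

Z_L = Z_0·(1 + Γ)/(1 − Γ) = 377·(1.1)/(0.897)

Z_L ≈ 464 Ω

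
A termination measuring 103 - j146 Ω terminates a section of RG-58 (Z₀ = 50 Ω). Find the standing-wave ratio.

Γ = (Z_L − Z_0)/(Z_L + Z_0) = (53 − j146)/(153 − j146)
|Γ| = 155/211 = 0.734
VSWR = (1 + |Γ|)/(1 − |Γ|) = 1.73/0.266

VSWR ≈ 6.53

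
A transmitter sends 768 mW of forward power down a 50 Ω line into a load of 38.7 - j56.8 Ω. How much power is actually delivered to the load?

|Γ| = |(-11.3 − j56.8)/(88.7 − j56.8)| = 0.55
|Γ|² = 0.302
P_refl = |Γ|²·P_inc = 232 mW, P_del = (1 − |Γ|²)·P_inc = 536 mW

P_delivered ≈ 536 mW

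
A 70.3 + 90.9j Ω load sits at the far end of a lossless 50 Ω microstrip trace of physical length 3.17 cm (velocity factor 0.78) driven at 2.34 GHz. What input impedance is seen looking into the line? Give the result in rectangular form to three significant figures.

Z_in ≈ 11.9 + j3.26 Ω

λ = v/f = 0.78·c / 2.34 GHz = 0.1 m
βl = 2π·l/λ = 2π × 0.317 = 114°
tan(βl) = tan(114°) = -2.23
Z_in = Z_0·(Z_L + jZ_0·tanβl)/(Z_0 + jZ_L·tanβl)
     = 50·(70.3 − j20.8)/(253 − j157)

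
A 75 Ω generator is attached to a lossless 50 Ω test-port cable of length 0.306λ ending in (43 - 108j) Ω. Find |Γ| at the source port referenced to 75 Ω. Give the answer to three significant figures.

|Γ| ≈ 0.783

βl = 2π × 0.306 = 110°
tan(βl) = -2.72
Z_in = Z_0·(Z_L + jZ_0·tanβl)/(Z_0 + jZ_L·tanβl) = 12.3 + j44.1 Ω
Γ_s = (Z_in − Z_s)/(Z_in + Z_s) = (-62.7 + j44.1)/(87.3 + j44.1), |Γ_s| = 0.783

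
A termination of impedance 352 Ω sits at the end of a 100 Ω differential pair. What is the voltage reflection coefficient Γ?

Γ = (Z_L − Z_0)/(Z_L + Z_0) = (352 − 100)/(352 + 100) = 252/452

Γ = 0.558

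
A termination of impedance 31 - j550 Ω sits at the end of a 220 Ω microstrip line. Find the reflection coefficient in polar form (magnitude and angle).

Γ = (Z_L − Z_0)/(Z_L + Z_0) = (-189 − j550)/(251 − j550)
|Γ| = 582/605 = 0.962

Γ ≈ 0.962 ∠ -43.5°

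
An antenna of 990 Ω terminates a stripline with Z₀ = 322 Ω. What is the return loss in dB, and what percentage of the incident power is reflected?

Γ = (990 − 322)/(990 + 322) = 0.509
RL = −20·log₁₀(0.509) = 5.86 dB
P_refl/P_inc = |Γ|² = 0.259

RL ≈ 5.86 dB; 25.9% of incident power reflected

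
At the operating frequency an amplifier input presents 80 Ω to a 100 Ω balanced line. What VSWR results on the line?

Γ = (80 − 100)/(80 + 100) = -0.111
VSWR = (1 + 0.111)/(1 − 0.111)

VSWR ≈ 1.25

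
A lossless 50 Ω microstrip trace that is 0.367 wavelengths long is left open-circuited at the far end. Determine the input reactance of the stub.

βl = 2π × 0.367 = 132°
tan(βl) = -1.11
For an open-circuited stub, Z_in = −jZ_0·cot(βl) = −jZ_0/tan(βl)

X_in ≈ 45.2 Ω (inductive)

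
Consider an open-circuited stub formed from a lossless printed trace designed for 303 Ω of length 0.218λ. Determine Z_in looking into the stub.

Z_in ≈ −j61.8 Ω

βl = 2π × 0.218 = 78.5°
tan(βl) = 4.91
For an open-circuited stub, Z_in = −jZ_0·cot(βl) = −jZ_0/tan(βl)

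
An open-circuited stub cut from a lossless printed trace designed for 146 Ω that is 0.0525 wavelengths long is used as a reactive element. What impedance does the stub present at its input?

βl = 2π × 0.0525 = 18.9°
tan(βl) = 0.342
For an open-circuited stub, Z_in = −jZ_0·cot(βl) = −jZ_0/tan(βl)

Z_in ≈ −j426 Ω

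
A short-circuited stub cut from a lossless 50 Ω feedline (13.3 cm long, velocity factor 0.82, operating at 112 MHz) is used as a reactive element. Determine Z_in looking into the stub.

λ = v/f = 0.82·c / 112 MHz = 2.2 m
βl = 2π·l/λ = 2π × 0.0606 = 21.8°
tan(βl) = 0.4
For a short-circuited stub, Z_in = jZ_0·tan(βl)

Z_in ≈ +j20 Ω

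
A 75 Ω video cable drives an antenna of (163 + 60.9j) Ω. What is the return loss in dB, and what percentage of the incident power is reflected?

Γ = (88 + j60.9)/(238 + j60.9), |Γ| = 0.436
RL = −20·log₁₀(0.436) = 7.22 dB
P_refl/P_inc = |Γ|² = 0.19

RL ≈ 7.22 dB; 19% of incident power reflected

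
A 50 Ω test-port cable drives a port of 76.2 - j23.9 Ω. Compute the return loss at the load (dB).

RL ≈ 11.2 dB

Γ = (26.2 − j23.9)/(126.2 − j23.9), |Γ| = 0.276
RL = −20·log₁₀|Γ| = −20·log₁₀(0.276)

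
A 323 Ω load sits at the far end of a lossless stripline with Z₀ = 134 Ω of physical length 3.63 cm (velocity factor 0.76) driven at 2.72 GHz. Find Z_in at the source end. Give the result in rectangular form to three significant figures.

Z_in ≈ 179 + j133 Ω

λ = v/f = 0.76·c / 2.72 GHz = 0.0838 m
βl = 2π·l/λ = 2π × 0.433 = 156°
tan(βl) = tan(156°) = -0.447
Z_in = Z_0·(Z_L + jZ_0·tanβl)/(Z_0 + jZ_L·tanβl)
     = 134·(323 − j59.9)/(134 − j144)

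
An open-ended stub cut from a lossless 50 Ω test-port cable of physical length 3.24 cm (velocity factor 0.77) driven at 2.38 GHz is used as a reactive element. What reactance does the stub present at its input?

X_in ≈ 29.1 Ω (inductive)

λ = v/f = 0.77·c / 2.38 GHz = 0.0971 m
βl = 2π·l/λ = 2π × 0.334 = 120°
tan(βl) = -1.72
For an open-ended stub, Z_in = −jZ_0·cot(βl) = −jZ_0/tan(βl)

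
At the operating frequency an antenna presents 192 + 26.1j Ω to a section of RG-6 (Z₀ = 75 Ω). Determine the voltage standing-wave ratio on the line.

VSWR ≈ 2.62

Γ = (Z_L − Z_0)/(Z_L + Z_0) = (117 + j26.1)/(267 + j26.1)
|Γ| = 120/268 = 0.447
VSWR = (1 + |Γ|)/(1 − |Γ|) = 1.45/0.553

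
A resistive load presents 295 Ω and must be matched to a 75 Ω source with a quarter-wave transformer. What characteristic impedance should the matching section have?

Z_qwt ≈ 149 Ω

Z_qwt = √(Z_0·R_L) = √(75 × 295) = √22120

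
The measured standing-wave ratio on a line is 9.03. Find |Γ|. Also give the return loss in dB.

|Γ| ≈ 0.801; return loss ≈ 1.93 dB

|Γ| = (S − 1)/(S + 1) = (9.03 − 1)/(9.03 + 1) = 8.03/10
RL = −20·log₁₀|Γ| = −20·log₁₀(0.801)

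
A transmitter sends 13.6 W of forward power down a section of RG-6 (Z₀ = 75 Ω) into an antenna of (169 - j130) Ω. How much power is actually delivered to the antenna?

|Γ| = |(94 − j130)/(244 − j130)| = 0.58
|Γ|² = 0.337
P_refl = |Γ|²·P_inc = 4.58 W, P_del = (1 − |Γ|²)·P_inc = 9.02 W

P_delivered ≈ 9.02 W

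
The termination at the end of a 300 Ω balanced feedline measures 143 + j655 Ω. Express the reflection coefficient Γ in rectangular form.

Γ = (Z_L − Z_0)/(Z_L + Z_0) = (-157 + j655)/(443 + j655)

Γ ≈ 0.575 + j0.629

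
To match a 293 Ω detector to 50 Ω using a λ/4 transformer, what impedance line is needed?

Z_qwt = √(Z_0·R_L) = √(50 × 293) = √14650

Z_qwt ≈ 121 Ω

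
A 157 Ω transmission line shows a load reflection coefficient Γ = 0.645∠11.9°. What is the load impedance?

Z_L = Z_0·(1 + Γ)/(1 − Γ) = 157·(1.63 + j0.133)/(0.369 − j0.133)

Z_L ≈ 596 + j272 Ω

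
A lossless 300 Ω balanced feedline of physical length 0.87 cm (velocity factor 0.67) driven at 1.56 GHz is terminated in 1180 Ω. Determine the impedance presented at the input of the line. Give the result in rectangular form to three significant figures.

Z_in ≈ 342 − j472 Ω

λ = v/f = 0.67·c / 1.56 GHz = 0.129 m
βl = 2π·l/λ = 2π × 0.0675 = 24.3°
tan(βl) = tan(24.3°) = 0.452
Z_in = Z_0·(Z_L + jZ_0·tanβl)/(Z_0 + jZ_L·tanβl)
     = 300·(1180 + j136)/(300 + j533)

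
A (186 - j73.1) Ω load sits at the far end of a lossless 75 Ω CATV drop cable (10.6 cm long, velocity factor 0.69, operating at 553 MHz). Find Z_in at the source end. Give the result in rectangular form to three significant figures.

Z_in ≈ 28.9 + j24.7 Ω

λ = v/f = 0.69·c / 553 MHz = 0.374 m
βl = 2π·l/λ = 2π × 0.283 = 102°
tan(βl) = tan(102°) = -4.73
Z_in = Z_0·(Z_L + jZ_0·tanβl)/(Z_0 + jZ_L·tanβl)
     = 75·(186 − j428)/(-271 − j879)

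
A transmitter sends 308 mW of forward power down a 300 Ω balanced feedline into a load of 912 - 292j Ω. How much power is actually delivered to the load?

P_delivered ≈ 217 mW

|Γ| = |(612 − j292)/(1212 − j292)| = 0.544
|Γ|² = 0.296
P_refl = |Γ|²·P_inc = 91.1 mW, P_del = (1 − |Γ|²)·P_inc = 217 mW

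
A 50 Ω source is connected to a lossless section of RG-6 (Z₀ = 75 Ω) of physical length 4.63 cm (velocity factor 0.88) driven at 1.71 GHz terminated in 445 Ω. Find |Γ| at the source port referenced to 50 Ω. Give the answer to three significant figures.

|Γ| ≈ 0.632

λ = v/f = 0.88·c / 1.71 GHz = 0.154 m
βl = 2π·l/λ = 2π × 0.3 = 108°
tan(βl) = -3.08
Z_in = Z_0·(Z_L + jZ_0·tanβl)/(Z_0 + jZ_L·tanβl) = 13.9 + j23.6 Ω
Γ_s = (Z_in − Z_s)/(Z_in + Z_s) = (-36.1 + j23.6)/(63.9 + j23.6), |Γ_s| = 0.632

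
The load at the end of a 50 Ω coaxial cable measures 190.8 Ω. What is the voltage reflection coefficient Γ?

Γ = (Z_L − Z_0)/(Z_L + Z_0) = (190.8 − 50)/(190.8 + 50) = 140.8/240.8

Γ = 0.585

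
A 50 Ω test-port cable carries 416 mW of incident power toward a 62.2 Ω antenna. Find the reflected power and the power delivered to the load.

P_reflected ≈ 4.92 mW; P_delivered ≈ 411 mW

Γ = (62.2 − 50)/(62.2 + 50) = 0.109
|Γ|² = 0.0118
P_refl = |Γ|²·P_inc = 4.92 mW, P_del = (1 − |Γ|²)·P_inc = 411 mW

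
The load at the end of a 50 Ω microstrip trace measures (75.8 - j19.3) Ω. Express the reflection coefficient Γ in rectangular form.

Γ ≈ 0.223 − j0.119

Γ = (Z_L − Z_0)/(Z_L + Z_0) = (25.8 − j19.3)/(125.8 − j19.3)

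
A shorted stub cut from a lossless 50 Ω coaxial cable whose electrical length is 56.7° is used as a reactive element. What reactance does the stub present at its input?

X_in ≈ 76.1 Ω (inductive)

tan(βl) = 1.52
For a shorted stub, Z_in = jZ_0·tan(βl)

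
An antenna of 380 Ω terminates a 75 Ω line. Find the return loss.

Γ = (380 − 75)/(380 + 75) = 0.67
RL = −20·log₁₀|Γ| = −20·log₁₀(0.67)

RL ≈ 3.47 dB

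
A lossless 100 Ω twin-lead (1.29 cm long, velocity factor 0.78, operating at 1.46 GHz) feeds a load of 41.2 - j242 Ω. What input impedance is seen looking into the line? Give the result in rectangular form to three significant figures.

λ = v/f = 0.78·c / 1.46 GHz = 0.16 m
βl = 2π·l/λ = 2π × 0.0805 = 29°
tan(βl) = tan(29°) = 0.554
Z_in = Z_0·(Z_L + jZ_0·tanβl)/(Z_0 + jZ_L·tanβl)
     = 100·(41.2 − j187)/(234 + j22.8)

Z_in ≈ 9.74 − j80.7 Ω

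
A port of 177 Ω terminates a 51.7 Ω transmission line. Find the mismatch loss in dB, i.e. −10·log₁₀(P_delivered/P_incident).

mismatch loss ≈ 1.55 dB

Γ = (177 − 51.7)/(177 + 51.7) = 0.548
|Γ|² = 0.3, so P_del/P_inc = 1 − |Γ|² = 0.7
ML = −10·log₁₀(1 − |Γ|²)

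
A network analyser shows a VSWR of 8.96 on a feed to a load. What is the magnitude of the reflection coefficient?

|Γ| = (S − 1)/(S + 1) = (8.96 − 1)/(8.96 + 1) = 7.96/9.96

|Γ| ≈ 0.799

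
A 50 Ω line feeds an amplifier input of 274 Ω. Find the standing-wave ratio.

Γ = (274 − 50)/(274 + 50) = 0.691
VSWR = (1 + 0.691)/(1 − 0.691)

VSWR ≈ 5.48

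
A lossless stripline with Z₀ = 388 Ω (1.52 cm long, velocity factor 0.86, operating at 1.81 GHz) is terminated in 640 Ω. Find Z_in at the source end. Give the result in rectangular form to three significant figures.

λ = v/f = 0.86·c / 1.81 GHz = 0.143 m
βl = 2π·l/λ = 2π × 0.107 = 38.4°
tan(βl) = tan(38.4°) = 0.792
Z_in = Z_0·(Z_L + jZ_0·tanβl)/(Z_0 + jZ_L·tanβl)
     = 388·(640 + j307)/(388 + j507)

Z_in ≈ 385 − j195 Ω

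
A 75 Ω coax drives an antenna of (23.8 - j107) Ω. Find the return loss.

RL ≈ 1.78 dB

Γ = (-51.2 − j107)/(98.8 − j107), |Γ| = 0.814
RL = −20·log₁₀|Γ| = −20·log₁₀(0.814)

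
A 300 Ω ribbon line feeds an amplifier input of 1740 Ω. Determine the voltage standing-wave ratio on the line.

For a purely resistive load, VSWR = R_L/Z_0 or Z_0/R_L (whichever > 1) = 1740/300

VSWR ≈ 5.8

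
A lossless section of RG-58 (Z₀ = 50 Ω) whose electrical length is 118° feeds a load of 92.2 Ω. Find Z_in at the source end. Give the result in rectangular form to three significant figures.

Z_in ≈ 32.1 + j17.3 Ω

tan(βl) = tan(118°) = -1.88
Z_in = Z_0·(Z_L + jZ_0·tanβl)/(Z_0 + jZ_L·tanβl)
     = 50·(92.2 − j94)/(50 − j173)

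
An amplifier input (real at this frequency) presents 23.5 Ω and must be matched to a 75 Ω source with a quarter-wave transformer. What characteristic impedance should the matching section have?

Z_qwt ≈ 42 Ω

Z_qwt = √(Z_0·R_L) = √(75 × 23.5) = √1762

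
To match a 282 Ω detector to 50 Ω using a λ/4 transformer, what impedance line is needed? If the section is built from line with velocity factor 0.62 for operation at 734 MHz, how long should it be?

Z_qwt = √(Z_0·R_L) = √(50 × 282) = √14100
λ = 0.62·c/f = 0.253 m, so l = λ/4 = 0.0634 m

Z_qwt ≈ 119 Ω; length ≈ 6.34 cm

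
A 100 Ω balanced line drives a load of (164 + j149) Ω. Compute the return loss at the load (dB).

Γ = (64 + j149)/(264 + j149), |Γ| = 0.535
RL = −20·log₁₀|Γ| = −20·log₁₀(0.535)

RL ≈ 5.43 dB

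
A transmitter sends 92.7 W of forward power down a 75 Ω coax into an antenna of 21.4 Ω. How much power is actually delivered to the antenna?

P_delivered ≈ 64 W

Γ = (21.4 − 75)/(21.4 + 75) = -0.556
|Γ|² = 0.309
P_refl = |Γ|²·P_inc = 28.7 W, P_del = (1 − |Γ|²)·P_inc = 64 W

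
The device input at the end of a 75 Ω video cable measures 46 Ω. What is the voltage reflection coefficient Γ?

Γ = -0.24

Γ = (Z_L − Z_0)/(Z_L + Z_0) = (46 − 75)/(46 + 75) = -29/121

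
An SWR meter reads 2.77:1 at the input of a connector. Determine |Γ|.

|Γ| ≈ 0.469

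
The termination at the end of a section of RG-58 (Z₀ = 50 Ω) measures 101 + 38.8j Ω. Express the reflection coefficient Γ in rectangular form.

Γ ≈ 0.379 + j0.16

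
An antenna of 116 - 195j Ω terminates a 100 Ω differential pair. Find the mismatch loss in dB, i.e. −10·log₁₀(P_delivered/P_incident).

Γ = (16 − j195)/(216 − j195), |Γ| = 0.672
|Γ|² = 0.452, so P_del/P_inc = 1 − |Γ|² = 0.548
ML = −10·log₁₀(1 − |Γ|²)

mismatch loss ≈ 2.61 dB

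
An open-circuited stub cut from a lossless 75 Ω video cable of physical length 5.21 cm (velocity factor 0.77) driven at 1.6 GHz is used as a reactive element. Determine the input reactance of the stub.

λ = v/f = 0.77·c / 1.6 GHz = 0.144 m
βl = 2π·l/λ = 2π × 0.361 = 130°
tan(βl) = -1.2
For an open-circuited stub, Z_in = −jZ_0·cot(βl) = −jZ_0/tan(βl)

X_in ≈ 62.7 Ω (inductive)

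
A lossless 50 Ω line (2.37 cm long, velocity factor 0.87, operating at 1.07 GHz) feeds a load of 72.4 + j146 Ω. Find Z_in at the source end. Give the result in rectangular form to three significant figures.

λ = v/f = 0.87·c / 1.07 GHz = 0.244 m
βl = 2π·l/λ = 2π × 0.0972 = 35°
tan(βl) = tan(35°) = 0.7
Z_in = Z_0·(Z_L + jZ_0·tanβl)/(Z_0 + jZ_L·tanβl)
     = 50·(72.4 + j181)/(-52.1 + j50.7)

Z_in ≈ 51 − j124 Ω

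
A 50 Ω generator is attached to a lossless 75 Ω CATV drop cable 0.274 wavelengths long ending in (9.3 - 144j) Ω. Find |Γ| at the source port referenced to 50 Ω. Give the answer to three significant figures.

βl = 2π × 0.274 = 98.6°
tan(βl) = -6.58
Z_in = Z_0·(Z_L + jZ_0·tanβl)/(Z_0 + jZ_L·tanβl) = 3.03 + j54.6 Ω
Γ_s = (Z_in − Z_s)/(Z_in + Z_s) = (-47 + j54.6)/(53 + j54.6), |Γ_s| = 0.946

|Γ| ≈ 0.946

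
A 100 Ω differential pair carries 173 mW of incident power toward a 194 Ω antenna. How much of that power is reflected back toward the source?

Γ = (194 − 100)/(194 + 100) = 0.32
|Γ|² = 0.102
P_refl = |Γ|²·P_inc = 17.7 mW, P_del = (1 − |Γ|²)·P_inc = 155 mW

P_reflected ≈ 17.7 mW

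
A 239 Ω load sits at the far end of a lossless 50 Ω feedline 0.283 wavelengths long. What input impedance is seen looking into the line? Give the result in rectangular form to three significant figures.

Z_in ≈ 10.9 + j10 Ω

βl = 2π × 0.283 = 102°
tan(βl) = tan(102°) = -4.75
Z_in = Z_0·(Z_L + jZ_0·tanβl)/(Z_0 + jZ_L·tanβl)
     = 50·(239 − j238)/(50 − j1140)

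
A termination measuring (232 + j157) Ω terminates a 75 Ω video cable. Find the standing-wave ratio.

VSWR ≈ 4.62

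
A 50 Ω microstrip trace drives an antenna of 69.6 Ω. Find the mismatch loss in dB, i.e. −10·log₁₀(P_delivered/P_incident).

mismatch loss ≈ 0.118 dB

Γ = (69.6 − 50)/(69.6 + 50) = 0.164
|Γ|² = 0.0269, so P_del/P_inc = 1 − |Γ|² = 0.973
ML = −10·log₁₀(1 − |Γ|²)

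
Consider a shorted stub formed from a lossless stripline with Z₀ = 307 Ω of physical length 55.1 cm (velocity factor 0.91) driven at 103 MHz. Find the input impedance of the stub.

λ = v/f = 0.91·c / 103 MHz = 2.65 m
βl = 2π·l/λ = 2π × 0.208 = 74.8°
tan(βl) = 3.69
For a shorted stub, Z_in = jZ_0·tan(βl)

Z_in ≈ +j1130 Ω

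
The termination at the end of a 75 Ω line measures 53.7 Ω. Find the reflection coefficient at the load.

Γ = (Z_L − Z_0)/(Z_L + Z_0) = (53.7 − 75)/(53.7 + 75) = -21.3/128.7

Γ = -0.166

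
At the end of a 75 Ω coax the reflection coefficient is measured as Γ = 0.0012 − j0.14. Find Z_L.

Z_L ≈ 72.3 − j20.6 Ω

Z_L = Z_0·(1 + Γ)/(1 − Γ) = 75·(1 − j0.14)/(0.999 + j0.14)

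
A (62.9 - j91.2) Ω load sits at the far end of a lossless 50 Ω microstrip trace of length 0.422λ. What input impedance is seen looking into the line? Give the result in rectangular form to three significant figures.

Z_in ≈ 179 + j86.5 Ω

βl = 2π × 0.422 = 152°
tan(βl) = tan(152°) = -0.534
Z_in = Z_0·(Z_L + jZ_0·tanβl)/(Z_0 + jZ_L·tanβl)
     = 50·(62.9 − j118)/(1.34 − j33.6)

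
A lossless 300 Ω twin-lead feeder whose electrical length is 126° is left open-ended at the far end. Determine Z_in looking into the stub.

Z_in ≈ +j218 Ω

tan(βl) = -1.38
For an open-ended stub, Z_in = −jZ_0·cot(βl) = −jZ_0/tan(βl)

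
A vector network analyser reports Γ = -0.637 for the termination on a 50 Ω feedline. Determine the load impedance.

Z_L = Z_0·(1 + Γ)/(1 − Γ) = 50·(0.363)/(1.64)

Z_L ≈ 11.1 Ω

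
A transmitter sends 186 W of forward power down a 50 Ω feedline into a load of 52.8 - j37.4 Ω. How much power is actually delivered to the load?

P_delivered ≈ 164 W

|Γ| = |(2.8 − j37.4)/(102.8 − j37.4)| = 0.343
|Γ|² = 0.118
P_refl = |Γ|²·P_inc = 21.9 W, P_del = (1 − |Γ|²)·P_inc = 164 W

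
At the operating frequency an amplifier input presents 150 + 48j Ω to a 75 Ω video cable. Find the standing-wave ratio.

Γ = (Z_L − Z_0)/(Z_L + Z_0) = (75 + j48)/(225 + j48)
|Γ| = 89/230 = 0.387
VSWR = (1 + |Γ|)/(1 − |Γ|) = 1.39/0.613

VSWR ≈ 2.26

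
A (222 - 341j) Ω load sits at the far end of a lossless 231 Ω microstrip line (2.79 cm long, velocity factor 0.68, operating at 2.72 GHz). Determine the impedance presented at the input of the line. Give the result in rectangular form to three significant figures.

λ = v/f = 0.68·c / 2.72 GHz = 0.075 m
βl = 2π·l/λ = 2π × 0.372 = 134°
tan(βl) = tan(134°) = -1.04
Z_in = Z_0·(Z_L + jZ_0·tanβl)/(Z_0 + jZ_L·tanβl)
     = 231·(222 − j581)/(-123 − j231)

Z_in ≈ 360 + j415 Ω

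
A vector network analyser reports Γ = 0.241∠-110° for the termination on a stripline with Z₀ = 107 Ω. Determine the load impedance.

Z_L ≈ 82.4 − j39.6 Ω

Z_L = Z_0·(1 + Γ)/(1 − Γ) = 107·(0.918 − j0.226)/(1.08 + j0.226)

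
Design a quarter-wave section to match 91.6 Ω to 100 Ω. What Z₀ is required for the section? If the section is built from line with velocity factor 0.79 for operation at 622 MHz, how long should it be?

Z_qwt = √(Z_0·R_L) = √(100 × 91.6) = √9160
λ = 0.79·c/f = 0.381 m, so l = λ/4 = 0.0953 m

Z_qwt ≈ 95.7 Ω; length ≈ 9.53 cm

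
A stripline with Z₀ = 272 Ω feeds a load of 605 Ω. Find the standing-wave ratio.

VSWR ≈ 2.22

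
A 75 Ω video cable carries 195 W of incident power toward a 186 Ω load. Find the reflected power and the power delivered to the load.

Γ = (186 − 75)/(186 + 75) = 0.425
|Γ|² = 0.181
P_refl = |Γ|²·P_inc = 35.3 W, P_del = (1 − |Γ|²)·P_inc = 160 W

P_reflected ≈ 35.3 W; P_delivered ≈ 160 W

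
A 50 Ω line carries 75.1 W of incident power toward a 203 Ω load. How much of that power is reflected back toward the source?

Γ = (203 − 50)/(203 + 50) = 0.605
|Γ|² = 0.366
P_refl = |Γ|²·P_inc = 27.5 W, P_del = (1 − |Γ|²)·P_inc = 47.6 W

P_reflected ≈ 27.5 W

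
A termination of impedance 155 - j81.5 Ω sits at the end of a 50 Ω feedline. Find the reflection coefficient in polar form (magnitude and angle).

Γ = (Z_L − Z_0)/(Z_L + Z_0) = (105 − j81.5)/(205 − j81.5)
|Γ| = 133/221 = 0.603

Γ ≈ 0.603 ∠ -16.1°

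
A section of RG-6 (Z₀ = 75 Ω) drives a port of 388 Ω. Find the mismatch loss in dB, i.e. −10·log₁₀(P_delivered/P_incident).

Γ = (388 − 75)/(388 + 75) = 0.676
|Γ|² = 0.457, so P_del/P_inc = 1 − |Γ|² = 0.543
ML = −10·log₁₀(1 − |Γ|²)

mismatch loss ≈ 2.65 dB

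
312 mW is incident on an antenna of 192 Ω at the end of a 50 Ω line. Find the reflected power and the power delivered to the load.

Γ = (192 − 50)/(192 + 50) = 0.587
|Γ|² = 0.344
P_refl = |Γ|²·P_inc = 107 mW, P_del = (1 − |Γ|²)·P_inc = 205 mW

P_reflected ≈ 107 mW; P_delivered ≈ 205 mW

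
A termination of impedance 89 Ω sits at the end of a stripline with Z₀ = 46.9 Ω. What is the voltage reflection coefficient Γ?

Γ = (Z_L − Z_0)/(Z_L + Z_0) = (89 − 46.9)/(89 + 46.9) = 42.1/135.9

Γ = 0.31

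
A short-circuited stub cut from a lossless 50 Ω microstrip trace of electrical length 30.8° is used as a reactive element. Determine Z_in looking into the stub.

tan(βl) = 0.596
For a short-circuited stub, Z_in = jZ_0·tan(βl)

Z_in ≈ +j29.8 Ω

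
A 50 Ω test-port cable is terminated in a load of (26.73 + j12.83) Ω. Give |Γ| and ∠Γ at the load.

Γ ≈ 0.342 ∠ 142°

Γ = (Z_L − Z_0)/(Z_L + Z_0) = (-23.27 + j12.83)/(76.73 + j12.83)
|Γ| = 26.6/77.8 = 0.342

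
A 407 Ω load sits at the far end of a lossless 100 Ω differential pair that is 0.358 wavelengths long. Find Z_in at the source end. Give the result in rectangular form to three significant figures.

βl = 2π × 0.358 = 129°
tan(βl) = tan(129°) = -1.24
Z_in = Z_0·(Z_L + jZ_0·tanβl)/(Z_0 + jZ_L·tanβl)
     = 100·(407 − j124)/(100 − j505)

Z_in ≈ 39 + j72.9 Ω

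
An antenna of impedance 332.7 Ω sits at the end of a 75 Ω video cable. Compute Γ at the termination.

Γ = 0.632

Γ = (Z_L − Z_0)/(Z_L + Z_0) = (332.7 − 75)/(332.7 + 75) = 257.7/407.7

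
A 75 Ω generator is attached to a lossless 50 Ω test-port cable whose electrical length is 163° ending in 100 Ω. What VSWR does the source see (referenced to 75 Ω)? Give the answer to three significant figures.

VSWR ≈ 1.54

tan(βl) = -0.306
Z_in = Z_0·(Z_L + jZ_0·tanβl)/(Z_0 + jZ_L·tanβl) = 79.6 + j33.4 Ω
Γ_s = (Z_in − Z_s)/(Z_in + Z_s) = (4.59 + j33.4)/(155 + j33.4), |Γ_s| = 0.213
VSWR = (1 + |Γ_s|)/(1 − |Γ_s|)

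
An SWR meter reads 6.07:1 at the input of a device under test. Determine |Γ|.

|Γ| = (S − 1)/(S + 1) = (6.07 − 1)/(6.07 + 1) = 5.07/7.07

|Γ| ≈ 0.717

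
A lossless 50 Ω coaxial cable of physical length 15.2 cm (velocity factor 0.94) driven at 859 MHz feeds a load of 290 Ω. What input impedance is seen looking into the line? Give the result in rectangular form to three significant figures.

Z_in ≈ 106 + j134 Ω

λ = v/f = 0.94·c / 859 MHz = 0.328 m
βl = 2π·l/λ = 2π × 0.463 = 167°
tan(βl) = tan(167°) = -0.237
Z_in = Z_0·(Z_L + jZ_0·tanβl)/(Z_0 + jZ_L·tanβl)
     = 50·(290 − j11.8)/(50 − j68.6)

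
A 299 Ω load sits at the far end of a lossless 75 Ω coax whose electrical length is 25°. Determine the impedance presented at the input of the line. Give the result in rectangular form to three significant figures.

tan(βl) = tan(25°) = 0.466
Z_in = Z_0·(Z_L + jZ_0·tanβl)/(Z_0 + jZ_L·tanβl)
     = 75·(299 + j35)/(75 + j139)

Z_in ≈ 81.7 − j117 Ω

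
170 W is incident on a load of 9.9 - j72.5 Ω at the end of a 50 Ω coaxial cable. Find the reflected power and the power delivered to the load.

|Γ| = |(-40.1 − j72.5)/(59.9 − j72.5)| = 0.881
|Γ|² = 0.776
P_refl = |Γ|²·P_inc = 132 W, P_del = (1 − |Γ|²)·P_inc = 38.1 W

P_reflected ≈ 132 W; P_delivered ≈ 38.1 W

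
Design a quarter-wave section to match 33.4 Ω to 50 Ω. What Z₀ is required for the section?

Z_qwt = √(Z_0·R_L) = √(50 × 33.4) = √1670

Z_qwt ≈ 40.9 Ω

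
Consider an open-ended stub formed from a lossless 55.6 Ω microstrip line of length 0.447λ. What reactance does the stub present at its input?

X_in ≈ 161 Ω (inductive)

βl = 2π × 0.447 = 161°
tan(βl) = -0.346
For an open-ended stub, Z_in = −jZ_0·cot(βl) = −jZ_0/tan(βl)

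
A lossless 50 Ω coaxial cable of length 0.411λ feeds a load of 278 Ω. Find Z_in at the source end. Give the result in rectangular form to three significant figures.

βl = 2π × 0.411 = 148°
tan(βl) = tan(148°) = -0.626
Z_in = Z_0·(Z_L + jZ_0·tanβl)/(Z_0 + jZ_L·tanβl)
     = 50·(278 − j31.3)/(50 − j174)

Z_in ≈ 29.5 + j71.4 Ω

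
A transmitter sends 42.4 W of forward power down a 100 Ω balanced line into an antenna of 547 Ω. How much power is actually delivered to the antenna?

Γ = (547 − 100)/(547 + 100) = 0.691
|Γ|² = 0.477
P_refl = |Γ|²·P_inc = 20.2 W, P_del = (1 − |Γ|²)·P_inc = 22.2 W

P_delivered ≈ 22.2 W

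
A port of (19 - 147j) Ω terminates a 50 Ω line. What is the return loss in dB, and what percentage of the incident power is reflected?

RL ≈ 0.676 dB; 85.6% of incident power reflected

Γ = (-31 − j147)/(69 − j147), |Γ| = 0.925
RL = −20·log₁₀(0.925) = 0.676 dB
P_refl/P_inc = |Γ|² = 0.856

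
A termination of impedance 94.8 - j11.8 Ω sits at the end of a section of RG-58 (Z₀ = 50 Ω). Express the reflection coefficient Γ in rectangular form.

Γ = (Z_L − Z_0)/(Z_L + Z_0) = (44.8 − j11.8)/(144.8 − j11.8)

Γ ≈ 0.314 − j0.0559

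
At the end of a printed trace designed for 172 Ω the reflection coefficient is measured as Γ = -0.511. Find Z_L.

Z_L ≈ 55.7 Ω

Z_L = Z_0·(1 + Γ)/(1 − Γ) = 172·(0.489)/(1.51)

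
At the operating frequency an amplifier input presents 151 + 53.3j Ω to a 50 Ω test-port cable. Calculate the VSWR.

VSWR ≈ 3.44

Γ = (Z_L − Z_0)/(Z_L + Z_0) = (101 + j53.3)/(201 + j53.3)
|Γ| = 114/208 = 0.549
VSWR = (1 + |Γ|)/(1 − |Γ|) = 1.55/0.451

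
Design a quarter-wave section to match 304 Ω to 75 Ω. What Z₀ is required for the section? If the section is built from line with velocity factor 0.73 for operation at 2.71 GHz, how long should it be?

Z_qwt ≈ 151 Ω; length ≈ 2.02 cm

Z_qwt = √(Z_0·R_L) = √(75 × 304) = √22800
λ = 0.73·c/f = 0.0808 m, so l = λ/4 = 0.0202 m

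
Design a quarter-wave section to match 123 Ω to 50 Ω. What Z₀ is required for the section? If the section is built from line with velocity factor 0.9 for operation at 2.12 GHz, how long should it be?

Z_qwt = √(Z_0·R_L) = √(50 × 123) = √6150
λ = 0.9·c/f = 0.127 m, so l = λ/4 = 0.0318 m

Z_qwt ≈ 78.4 Ω; length ≈ 3.18 cm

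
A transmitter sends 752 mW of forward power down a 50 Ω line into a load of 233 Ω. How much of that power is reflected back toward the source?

P_reflected ≈ 314 mW

Γ = (233 − 50)/(233 + 50) = 0.647
|Γ|² = 0.418
P_refl = |Γ|²·P_inc = 314 mW, P_del = (1 − |Γ|²)·P_inc = 438 mW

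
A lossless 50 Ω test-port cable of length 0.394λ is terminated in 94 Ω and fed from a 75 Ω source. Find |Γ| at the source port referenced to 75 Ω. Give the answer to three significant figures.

|Γ| ≈ 0.327

βl = 2π × 0.394 = 142°
tan(βl) = -0.786
Z_in = Z_0·(Z_L + jZ_0·tanβl)/(Z_0 + jZ_L·tanβl) = 47.8 + j31.3 Ω
Γ_s = (Z_in − Z_s)/(Z_in + Z_s) = (-27.2 + j31.3)/(123 + j31.3), |Γ_s| = 0.327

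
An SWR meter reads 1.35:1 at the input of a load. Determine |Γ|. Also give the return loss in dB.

|Γ| ≈ 0.149; return loss ≈ 16.5 dB

|Γ| = (S − 1)/(S + 1) = (1.35 − 1)/(1.35 + 1) = 0.35/2.35
RL = −20·log₁₀|Γ| = −20·log₁₀(0.149)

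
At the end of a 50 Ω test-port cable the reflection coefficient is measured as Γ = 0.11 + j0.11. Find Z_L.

Z_L = Z_0·(1 + Γ)/(1 − Γ) = 50·(1.11 + j0.11)/(0.89 − j0.11)

Z_L ≈ 60.7 + j13.7 Ω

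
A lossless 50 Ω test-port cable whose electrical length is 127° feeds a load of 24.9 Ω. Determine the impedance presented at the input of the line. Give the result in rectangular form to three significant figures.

tan(βl) = tan(127°) = -1.33
Z_in = Z_0·(Z_L + jZ_0·tanβl)/(Z_0 + jZ_L·tanβl)
     = 50·(24.9 − j66.4)/(50 − j33)

Z_in ≈ 47.9 − j34.7 Ω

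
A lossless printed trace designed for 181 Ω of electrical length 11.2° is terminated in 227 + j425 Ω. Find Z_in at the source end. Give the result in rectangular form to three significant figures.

Z_in ≈ 678 + j547 Ω

tan(βl) = tan(11.2°) = 0.198
Z_in = Z_0·(Z_L + jZ_0·tanβl)/(Z_0 + jZ_L·tanβl)
     = 181·(227 + j461)/(96.8 + j44.9)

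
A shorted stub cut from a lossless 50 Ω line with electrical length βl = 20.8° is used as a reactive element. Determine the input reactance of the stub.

X_in ≈ 19 Ω (inductive)

tan(βl) = 0.38
For a shorted stub, Z_in = jZ_0·tan(βl)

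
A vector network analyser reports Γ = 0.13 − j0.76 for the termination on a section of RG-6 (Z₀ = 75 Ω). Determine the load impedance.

Z_L ≈ 22.8 − j85.4 Ω

Z_L = Z_0·(1 + Γ)/(1 − Γ) = 75·(1.13 − j0.76)/(0.87 + j0.76)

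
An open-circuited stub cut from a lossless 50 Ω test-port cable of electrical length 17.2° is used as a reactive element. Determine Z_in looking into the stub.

Z_in ≈ −j162 Ω

tan(βl) = 0.31
For an open-circuited stub, Z_in = −jZ_0·cot(βl) = −jZ_0/tan(βl)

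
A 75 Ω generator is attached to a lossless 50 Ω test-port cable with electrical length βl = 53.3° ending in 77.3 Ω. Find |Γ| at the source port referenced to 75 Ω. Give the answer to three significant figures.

|Γ| ≈ 0.328

tan(βl) = 1.34
Z_in = Z_0·(Z_L + jZ_0·tanβl)/(Z_0 + jZ_L·tanβl) = 40.8 − j17.6 Ω
Γ_s = (Z_in − Z_s)/(Z_in + Z_s) = (-34.2 − j17.6)/(116 − j17.6), |Γ_s| = 0.328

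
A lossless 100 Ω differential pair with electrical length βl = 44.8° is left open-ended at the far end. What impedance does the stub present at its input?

Z_in ≈ −j101 Ω

tan(βl) = 0.993
For an open-ended stub, Z_in = −jZ_0·cot(βl) = −jZ_0/tan(βl)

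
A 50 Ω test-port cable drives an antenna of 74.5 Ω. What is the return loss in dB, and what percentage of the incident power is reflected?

RL ≈ 14.1 dB; 3.87% of incident power reflected

Γ = (74.5 − 50)/(74.5 + 50) = 0.197
RL = −20·log₁₀(0.197) = 14.1 dB
P_refl/P_inc = |Γ|² = 0.0387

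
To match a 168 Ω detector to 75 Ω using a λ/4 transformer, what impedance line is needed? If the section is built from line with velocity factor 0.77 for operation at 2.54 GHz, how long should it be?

Z_qwt = √(Z_0·R_L) = √(75 × 168) = √12600
λ = 0.77·c/f = 0.0909 m, so l = λ/4 = 0.0227 m

Z_qwt ≈ 112 Ω; length ≈ 2.27 cm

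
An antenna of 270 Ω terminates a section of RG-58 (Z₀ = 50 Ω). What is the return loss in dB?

RL ≈ 3.25 dB

Γ = (270 − 50)/(270 + 50) = 0.688
RL = −20·log₁₀|Γ| = −20·log₁₀(0.688)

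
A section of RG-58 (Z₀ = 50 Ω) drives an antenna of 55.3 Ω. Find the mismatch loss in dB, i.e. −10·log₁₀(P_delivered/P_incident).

mismatch loss ≈ 0.011 dB

Γ = (55.3 − 50)/(55.3 + 50) = 0.0503
|Γ|² = 0.00253, so P_del/P_inc = 1 − |Γ|² = 0.997
ML = −10·log₁₀(1 − |Γ|²)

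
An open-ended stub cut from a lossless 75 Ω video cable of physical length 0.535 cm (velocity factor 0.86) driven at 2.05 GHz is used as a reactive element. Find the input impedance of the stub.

Z_in ≈ −j274 Ω

λ = v/f = 0.86·c / 2.05 GHz = 0.126 m
βl = 2π·l/λ = 2π × 0.0425 = 15.3°
tan(βl) = 0.274
For an open-ended stub, Z_in = −jZ_0·cot(βl) = −jZ_0/tan(βl)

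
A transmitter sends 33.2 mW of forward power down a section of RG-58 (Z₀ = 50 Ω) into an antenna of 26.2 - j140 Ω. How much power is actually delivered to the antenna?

|Γ| = |(-23.8 − j140)/(76.2 − j140)| = 0.891
|Γ|² = 0.794
P_refl = |Γ|²·P_inc = 26.4 mW, P_del = (1 − |Γ|²)·P_inc = 6.85 mW

P_delivered ≈ 6.85 mW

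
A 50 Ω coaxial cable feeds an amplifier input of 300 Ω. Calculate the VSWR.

Γ = (300 − 50)/(300 + 50) = 0.714
VSWR = (1 + 0.714)/(1 − 0.714)

VSWR ≈ 6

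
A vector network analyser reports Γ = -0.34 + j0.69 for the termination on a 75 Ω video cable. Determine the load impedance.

Z_L ≈ 13.5 + j45.6 Ω

Z_L = Z_0·(1 + Γ)/(1 − Γ) = 75·(0.66 + j0.69)/(1.34 − j0.69)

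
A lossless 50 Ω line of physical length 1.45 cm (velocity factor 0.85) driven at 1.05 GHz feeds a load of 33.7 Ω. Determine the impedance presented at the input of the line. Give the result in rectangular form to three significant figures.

λ = v/f = 0.85·c / 1.05 GHz = 0.243 m
βl = 2π·l/λ = 2π × 0.0597 = 21.5°
tan(βl) = tan(21.5°) = 0.394
Z_in = Z_0·(Z_L + jZ_0·tanβl)/(Z_0 + jZ_L·tanβl)
     = 50·(33.7 + j19.7)/(50 + j13.3)

Z_in ≈ 36.4 + j10 Ω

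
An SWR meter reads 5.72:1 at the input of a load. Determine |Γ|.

|Γ| = (S − 1)/(S + 1) = (5.72 − 1)/(5.72 + 1) = 4.72/6.72

|Γ| ≈ 0.702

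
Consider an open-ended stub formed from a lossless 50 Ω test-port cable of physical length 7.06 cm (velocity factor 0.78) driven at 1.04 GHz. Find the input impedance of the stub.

λ = v/f = 0.78·c / 1.04 GHz = 0.225 m
βl = 2π·l/λ = 2π × 0.314 = 113°
tan(βl) = -2.36
For an open-ended stub, Z_in = −jZ_0·cot(βl) = −jZ_0/tan(βl)

Z_in ≈ +j21.2 Ω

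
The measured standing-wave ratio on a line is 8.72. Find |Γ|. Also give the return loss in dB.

|Γ| ≈ 0.794; return loss ≈ 2 dB

|Γ| = (S − 1)/(S + 1) = (8.72 − 1)/(8.72 + 1) = 7.72/9.72
RL = −20·log₁₀|Γ| = −20·log₁₀(0.794)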